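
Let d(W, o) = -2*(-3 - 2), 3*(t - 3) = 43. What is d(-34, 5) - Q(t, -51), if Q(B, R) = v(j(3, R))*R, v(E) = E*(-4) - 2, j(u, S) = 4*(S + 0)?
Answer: 41524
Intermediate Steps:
j(u, S) = 4*S
t = 52/3 (t = 3 + (1/3)*43 = 3 + 43/3 = 52/3 ≈ 17.333)
d(W, o) = 10 (d(W, o) = -2*(-5) = 10)
v(E) = -2 - 4*E (v(E) = -4*E - 2 = -2 - 4*E)
Q(B, R) = R*(-2 - 16*R) (Q(B, R) = (-2 - 16*R)*R = R*(-2 - 16*R))
d(-34, 5) - Q(t, -51) = 10 - (-2)*(-51)*(1 + 8*(-51)) = 10 - (-2)*(-51)*(1 - 408) = 10 - (-2)*(-51)*(-407) = 10 - 1*(-41514) = 10 + 41514 = 41524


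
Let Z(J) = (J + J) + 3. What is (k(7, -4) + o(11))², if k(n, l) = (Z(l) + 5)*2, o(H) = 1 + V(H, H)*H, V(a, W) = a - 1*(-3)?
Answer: 24025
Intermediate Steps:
V(a, W) = 3 + a (V(a, W) = a + 3 = 3 + a)
Z(J) = 3 + 2*J (Z(J) = 2*J + 3 = 3 + 2*J)
o(H) = 1 + H*(3 + H) (o(H) = 1 + (3 + H)*H = 1 + H*(3 + H))
k(n, l) = 16 + 4*l (k(n, l) = ((3 + 2*l) + 5)*2 = (8 + 2*l)*2 = 16 + 4*l)
(k(7, -4) + o(11))² = ((16 + 4*(-4)) + (1 + 11*(3 + 11)))² = ((16 - 16) + (1 + 11*14))² = (0 + (1 + 154))² = (0 + 155)² = 155² = 24025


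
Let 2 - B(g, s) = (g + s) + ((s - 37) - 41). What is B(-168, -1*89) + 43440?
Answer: 43866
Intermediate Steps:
B(g, s) = 80 - g - 2*s (B(g, s) = 2 - ((g + s) + ((s - 37) - 41)) = 2 - ((g + s) + ((-37 + s) - 41)) = 2 - ((g + s) + (-78 + s)) = 2 - (-78 + g + 2*s) = 2 + (78 - g - 2*s) = 80 - g - 2*s)
B(-168, -1*89) + 43440 = (80 - 1*(-168) - (-2)*89) + 43440 = (80 + 168 - 2*(-89)) + 43440 = (80 + 168 + 178) + 43440 = 426 + 43440 = 43866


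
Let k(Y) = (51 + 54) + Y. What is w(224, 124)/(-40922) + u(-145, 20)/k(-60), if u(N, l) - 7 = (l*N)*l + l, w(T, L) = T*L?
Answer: -169544359/131535 ≈ -1289.0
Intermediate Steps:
w(T, L) = L*T
u(N, l) = 7 + l + N*l² (u(N, l) = 7 + ((l*N)*l + l) = 7 + ((N*l)*l + l) = 7 + (N*l² + l) = 7 + (l + N*l²) = 7 + l + N*l²)
k(Y) = 105 + Y
w(224, 124)/(-40922) + u(-145, 20)/k(-60) = (124*224)/(-40922) + (7 + 20 - 145*20²)/(105 - 60) = 27776*(-1/40922) + (7 + 20 - 145*400)/45 = -1984/2923 + (7 + 20 - 58000)*(1/45) = -1984/2923 - 57973*1/45 = -1984/2923 - 57973/45 = -169544359/131535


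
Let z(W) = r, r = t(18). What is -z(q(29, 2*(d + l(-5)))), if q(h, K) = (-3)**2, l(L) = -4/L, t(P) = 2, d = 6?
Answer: -2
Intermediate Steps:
q(h, K) = 9
r = 2
z(W) = 2
-z(q(29, 2*(d + l(-5)))) = -1*2 = -2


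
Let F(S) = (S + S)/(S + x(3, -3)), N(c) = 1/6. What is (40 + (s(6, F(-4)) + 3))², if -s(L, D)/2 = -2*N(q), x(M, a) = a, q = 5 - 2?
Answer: 17161/9 ≈ 1906.8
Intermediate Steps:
q = 3
N(c) = ⅙
F(S) = 2*S/(-3 + S) (F(S) = (S + S)/(S - 3) = (2*S)/(-3 + S) = 2*S/(-3 + S))
s(L, D) = ⅔ (s(L, D) = -(-4)/6 = -2*(-⅓) = ⅔)
(40 + (s(6, F(-4)) + 3))² = (40 + (⅔ + 3))² = (40 + 11/3)² = (131/3)² = 17161/9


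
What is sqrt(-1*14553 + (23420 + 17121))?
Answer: 2*sqrt(6497) ≈ 161.21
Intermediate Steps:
sqrt(-1*14553 + (23420 + 17121)) = sqrt(-14553 + 40541) = sqrt(25988) = 2*sqrt(6497)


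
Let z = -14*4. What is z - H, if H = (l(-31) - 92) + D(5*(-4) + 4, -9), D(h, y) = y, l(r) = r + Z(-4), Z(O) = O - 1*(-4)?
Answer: 76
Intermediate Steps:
Z(O) = 4 + O (Z(O) = O + 4 = 4 + O)
l(r) = r (l(r) = r + (4 - 4) = r + 0 = r)
z = -56
H = -132 (H = (-31 - 92) - 9 = -123 - 9 = -132)
z - H = -56 - 1*(-132) = -56 + 132 = 76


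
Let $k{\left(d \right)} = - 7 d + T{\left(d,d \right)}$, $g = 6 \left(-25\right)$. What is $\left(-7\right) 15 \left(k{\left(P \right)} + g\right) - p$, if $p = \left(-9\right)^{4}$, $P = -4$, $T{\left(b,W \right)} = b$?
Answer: $6669$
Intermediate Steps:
$g = -150$
$p = 6561$
$k{\left(d \right)} = - 6 d$ ($k{\left(d \right)} = - 7 d + d = - 6 d$)
$\left(-7\right) 15 \left(k{\left(P \right)} + g\right) - p = \left(-7\right) 15 \left(\left(-6\right) \left(-4\right) - 150\right) - 6561 = - 105 \left(24 - 150\right) - 6561 = \left(-105\right) \left(-126\right) - 6561 = 13230 - 6561 = 6669$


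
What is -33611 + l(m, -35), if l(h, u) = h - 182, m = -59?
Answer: -33852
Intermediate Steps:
l(h, u) = -182 + h
-33611 + l(m, -35) = -33611 + (-182 - 59) = -33611 - 241 = -33852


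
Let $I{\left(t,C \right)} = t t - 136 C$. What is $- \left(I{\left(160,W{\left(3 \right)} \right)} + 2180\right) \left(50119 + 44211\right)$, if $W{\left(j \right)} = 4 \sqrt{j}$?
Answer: $-2620487400 + 51315520 \sqrt{3} \approx -2.5316 \cdot 10^{9}$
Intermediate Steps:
$I{\left(t,C \right)} = t^{2} - 136 C$
$- \left(I{\left(160,W{\left(3 \right)} \right)} + 2180\right) \left(50119 + 44211\right) = - \left(\left(160^{2} - 136 \cdot 4 \sqrt{3}\right) + 2180\right) \left(50119 + 44211\right) = - \left(\left(25600 - 544 \sqrt{3}\right) + 2180\right) 94330 = - \left(27780 - 544 \sqrt{3}\right) 94330 = - (2620487400 - 51315520 \sqrt{3}) = -2620487400 + 51315520 \sqrt{3}$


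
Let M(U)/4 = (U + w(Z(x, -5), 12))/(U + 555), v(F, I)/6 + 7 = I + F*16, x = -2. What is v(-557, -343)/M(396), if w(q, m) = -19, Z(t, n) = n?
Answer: -13212243/377 ≈ -35046.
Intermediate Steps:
v(F, I) = -42 + 6*I + 96*F (v(F, I) = -42 + 6*(I + F*16) = -42 + 6*(I + 16*F) = -42 + (6*I + 96*F) = -42 + 6*I + 96*F)
M(U) = 4*(-19 + U)/(555 + U) (M(U) = 4*((U - 19)/(U + 555)) = 4*((-19 + U)/(555 + U)) = 4*(-19 + U)/(555 + U))
v(-557, -343)/M(396) = (-42 + 6*(-343) + 96*(-557))/((4*(-19 + 396)/(555 + 396))) = (-42 - 2058 - 53472)/((4*377/951)) = -55572/(4*(1/951)*377) = -55572/1508/951 = -55572*951/1508 = -13212243/377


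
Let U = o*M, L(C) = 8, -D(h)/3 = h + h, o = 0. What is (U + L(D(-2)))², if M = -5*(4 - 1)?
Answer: 64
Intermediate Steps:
M = -15 (M = -5*3 = -15)
D(h) = -6*h (D(h) = -3*(h + h) = -6*h)
U = 0 (U = 0*(-15) = 0)
(U + L(D(-2)))² = (0 + 8)² = 8² = 64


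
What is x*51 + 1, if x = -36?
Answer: -1835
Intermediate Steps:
x*51 + 1 = -36*51 + 1 = -1836 + 1 = -1835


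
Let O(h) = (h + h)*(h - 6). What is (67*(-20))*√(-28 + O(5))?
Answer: -1340*I*√38 ≈ -8260.3*I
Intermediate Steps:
O(h) = 2*h*(-6 + h) (O(h) = (2*h)*(-6 + h) = 2*h*(-6 + h))
(67*(-20))*√(-28 + O(5)) = (67*(-20))*√(-28 + 2*5*(-6 + 5)) = -1340*√(-28 + 2*5*(-1)) = -1340*√(-28 - 10) = -1340*I*√38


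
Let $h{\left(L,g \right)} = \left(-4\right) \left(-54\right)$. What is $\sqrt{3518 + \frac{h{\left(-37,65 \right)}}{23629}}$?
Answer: $\frac{\sqrt{1964208780902}}{23629} \approx 59.313$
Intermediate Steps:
$h{\left(L,g \right)} = 216$
$\sqrt{3518 + \frac{h{\left(-37,65 \right)}}{23629}} = \sqrt{3518 + \frac{216}{23629}} = \sqrt{\frac{83127038}{23629}} = \frac{\sqrt{1964208780902}}{23629}$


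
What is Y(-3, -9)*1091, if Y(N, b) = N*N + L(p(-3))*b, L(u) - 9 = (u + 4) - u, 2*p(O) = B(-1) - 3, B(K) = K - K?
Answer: -117828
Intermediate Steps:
B(K) = 0
p(O) = -3/2 (p(O) = (0 - 3)/2 = (½)*(-3) = -3/2)
L(u) = 13 (L(u) = 9 + ((u + 4) - u) = 9 + ((4 + u) - u) = 9 + 4 = 13)
Y(N, b) = N² + 13*b (Y(N, b) = N*N + 13*b = N² + 13*b)
Y(-3, -9)*1091 = ((-3)² + 13*(-9))*1091 = (9 - 117)*1091 = -108*1091 = -117828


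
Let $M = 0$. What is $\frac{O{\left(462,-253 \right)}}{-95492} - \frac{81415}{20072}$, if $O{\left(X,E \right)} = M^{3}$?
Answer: $- \frac{81415}{20072} \approx -4.0561$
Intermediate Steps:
$O{\left(X,E \right)} = 0$ ($O{\left(X,E \right)} = 0^{3} = 0$)
$\frac{O{\left(462,-253 \right)}}{-95492} - \frac{81415}{20072} = \frac{0}{-95492} - \frac{81415}{20072} = 0 \left(- \frac{1}{95492}\right) - \frac{81415}{20072} = 0 - \frac{81415}{20072} = - \frac{81415}{20072}$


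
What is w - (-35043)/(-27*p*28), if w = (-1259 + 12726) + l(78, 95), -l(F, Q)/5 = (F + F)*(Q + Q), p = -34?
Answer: -1171516663/8568 ≈ -1.3673e+5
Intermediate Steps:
l(F, Q) = -20*F*Q (l(F, Q) = -5*(F + F)*(Q + Q) = -5*2*F*2*Q = -20*F*Q)
w = -136733 (w = (-1259 + 12726) - 20*78*95 = 11467 - 148200 = -136733)
w - (-35043)/(-27*p*28) = -136733 - (-35043)/(-27*(-34)*28) = -136733 - (-35043)/(918*28) = -136733 - (-35043)/25704 = -136733 - 1*(-11681/8568) = -136733 + 11681/8568 = -1171516663/8568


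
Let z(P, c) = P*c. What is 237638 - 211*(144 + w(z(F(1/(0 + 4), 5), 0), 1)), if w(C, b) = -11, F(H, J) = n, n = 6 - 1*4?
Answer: 209575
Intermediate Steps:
n = 2 (n = 6 - 4 = 2)
F(H, J) = 2
237638 - 211*(144 + w(z(F(1/(0 + 4), 5), 0), 1)) = 237638 - 211*(144 - 11) = 237638 - 211*133 = 237638 - 1*28063 = 237638 - 28063 = 209575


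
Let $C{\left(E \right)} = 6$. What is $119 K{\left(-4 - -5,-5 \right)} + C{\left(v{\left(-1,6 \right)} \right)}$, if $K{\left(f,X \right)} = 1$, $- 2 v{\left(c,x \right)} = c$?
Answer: $125$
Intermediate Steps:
$v{\left(c,x \right)} = - \frac{c}{2}$
$119 K{\left(-4 - -5,-5 \right)} + C{\left(v{\left(-1,6 \right)} \right)} = 119 \cdot 1 + 6 = 119 + 6 = 125$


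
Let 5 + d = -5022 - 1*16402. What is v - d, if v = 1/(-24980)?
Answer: 535296419/24980 ≈ 21429.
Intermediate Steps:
v = -1/24980 ≈ -4.0032e-5
d = -21429 (d = -5 + (-5022 - 1*16402) = -5 + (-5022 - 16402) = -5 - 21424 = -21429)
v - d = -1/24980 - 1*(-21429) = -1/24980 + 21429 = 535296419/24980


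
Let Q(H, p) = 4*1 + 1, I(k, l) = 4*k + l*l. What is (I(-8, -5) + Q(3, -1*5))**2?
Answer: 4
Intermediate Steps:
I(k, l) = l**2 + 4*k (I(k, l) = 4*k + l**2 = l**2 + 4*k)
Q(H, p) = 5 (Q(H, p) = 4 + 1 = 5)
(I(-8, -5) + Q(3, -1*5))**2 = (((-5)**2 + 4*(-8)) + 5)**2 = ((25 - 32) + 5)**2 = (-7 + 5)**2 = (-2)**2 = 4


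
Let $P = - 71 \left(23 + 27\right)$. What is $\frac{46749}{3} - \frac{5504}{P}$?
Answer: $\frac{27662577}{1775} \approx 15585.0$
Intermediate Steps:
$P = -3550$ ($P = \left(-71\right) 50 = -3550$)
$\frac{46749}{3} - \frac{5504}{P} = \frac{46749}{3} - \frac{5504}{-3550} = 46749 \cdot \frac{1}{3} - - \frac{2752}{1775} = 15583 + \frac{2752}{1775} = \frac{27662577}{1775}$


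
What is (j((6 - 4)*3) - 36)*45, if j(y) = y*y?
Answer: 0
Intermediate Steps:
j(y) = y**2
(j((6 - 4)*3) - 36)*45 = (((6 - 4)*3)**2 - 36)*45 = ((2*3)**2 - 36)*45 = (6**2 - 36)*45 = (36 - 36)*45 = 0*45 = 0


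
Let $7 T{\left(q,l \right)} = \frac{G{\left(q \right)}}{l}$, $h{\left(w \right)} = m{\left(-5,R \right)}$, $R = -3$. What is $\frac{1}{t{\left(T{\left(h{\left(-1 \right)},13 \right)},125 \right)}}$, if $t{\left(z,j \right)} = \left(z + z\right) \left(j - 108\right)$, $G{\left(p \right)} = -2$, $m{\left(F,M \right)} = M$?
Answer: $- \frac{91}{68} \approx -1.3382$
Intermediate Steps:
$h{\left(w \right)} = -3$
$T{\left(q,l \right)} = - \frac{2}{7 l}$ ($T{\left(q,l \right)} = \frac{\left(-2\right) \frac{1}{l}}{7} = - \frac{2}{7 l}$)
$t{\left(z,j \right)} = 2 z \left(-108 + j\right)$
$\frac{1}{t{\left(T{\left(h{\left(-1 \right)},13 \right)},125 \right)}} = \frac{1}{2 \left(- \frac{2}{7 \cdot 13}\right) \left(-108 + 125\right)} = \frac{1}{2 \left(\left(- \frac{2}{7}\right) \frac{1}{13}\right) 17} = \frac{1}{2 \left(- \frac{2}{91}\right) 17} = \frac{1}{- \frac{68}{91}} = - \frac{91}{68}$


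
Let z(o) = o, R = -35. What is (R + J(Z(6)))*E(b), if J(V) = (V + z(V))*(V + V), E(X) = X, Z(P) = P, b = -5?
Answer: -545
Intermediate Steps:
J(V) = 4*V² (J(V) = (V + V)*(V + V) = (2*V)*(2*V) = 4*V²)
(R + J(Z(6)))*E(b) = (-35 + 4*6²)*(-5) = (-35 + 4*36)*(-5) = (-35 + 144)*(-5) = 109*(-5) = -545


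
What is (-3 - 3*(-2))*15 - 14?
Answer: 31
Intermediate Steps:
(-3 - 3*(-2))*15 - 14 = (-3 + 6)*15 - 14 = 3*15 - 14 = 45 - 14 = 31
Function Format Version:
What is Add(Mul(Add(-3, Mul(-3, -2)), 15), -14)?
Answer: 31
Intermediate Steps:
Add(Mul(Add(-3, Mul(-3, -2)), 15), -14) = Add(Mul(Add(-3, 6), 15), -14) = Add(Mul(3, 15), -14) = Add(45, -14) = 31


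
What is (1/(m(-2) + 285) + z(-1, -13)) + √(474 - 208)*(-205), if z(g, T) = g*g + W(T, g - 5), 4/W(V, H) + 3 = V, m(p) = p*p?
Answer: 871/1156 - 205*√266 ≈ -3342.7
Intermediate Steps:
m(p) = p²
W(V, H) = 4/(-3 + V)
z(g, T) = g² + 4/(-3 + T) (z(g, T) = g*g + 4/(-3 + T) = g² + 4/(-3 + T))
(1/(m(-2) + 285) + z(-1, -13)) + √(474 - 208)*(-205) = (1/((-2)² + 285) + (4 + (-1)²*(-3 - 13))/(-3 - 13)) + √(474 - 208)*(-205) = (1/(4 + 285) + (4 + 1*(-16))/(-16)) + √266*(-205) = (1/289 - (4 - 16)/16) - 205*√266 = (1/289 - 1/16*(-12)) - 205*√266 = (1/289 + ¾) - 205*√266 = 871/1156 - 205*√266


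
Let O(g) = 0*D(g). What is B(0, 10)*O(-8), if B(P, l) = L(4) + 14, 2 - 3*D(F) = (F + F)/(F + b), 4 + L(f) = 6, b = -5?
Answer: 0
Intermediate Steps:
L(f) = 2 (L(f) = -4 + 6 = 2)
D(F) = ⅔ - 2*F/(3*(-5 + F)) (D(F) = ⅔ - (F + F)/(3*(F - 5)) = ⅔ - 2*F/(3*(-5 + F)))
O(g) = 0 (O(g) = 0*(-10/(-15 + 3*g)) = 0)
B(P, l) = 16 (B(P, l) = 2 + 14 = 16)
B(0, 10)*O(-8) = 16*0 = 0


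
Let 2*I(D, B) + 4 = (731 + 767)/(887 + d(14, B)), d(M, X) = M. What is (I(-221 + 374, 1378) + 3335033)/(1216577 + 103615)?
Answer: 46950995/18585828 ≈ 2.5262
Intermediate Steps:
I(D, B) = -1053/901 (I(D, B) = -2 + ((731 + 767)/(887 + 14))/2 = -2 + (1498/901)/2 = -2 + (1498*(1/901))/2 = -2 + (1/2)*(1498/901) = -2 + 749/901 = -1053/901)
(I(-221 + 374, 1378) + 3335033)/(1216577 + 103615) = (-1053/901 + 3335033)/(1216577 + 103615) = (3004863680/901)/1320192 = (3004863680/901)*(1/1320192) = 46950995/18585828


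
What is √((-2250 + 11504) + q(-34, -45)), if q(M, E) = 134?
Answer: 2*√2347 ≈ 96.892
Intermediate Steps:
√((-2250 + 11504) + q(-34, -45)) = √((-2250 + 11504) + 134) = √(9254 + 134) = √9388 = 2*√2347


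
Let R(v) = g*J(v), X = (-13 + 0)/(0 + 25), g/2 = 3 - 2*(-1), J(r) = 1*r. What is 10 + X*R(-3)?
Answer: 128/5 ≈ 25.600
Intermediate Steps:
J(r) = r
g = 10 (g = 2*(3 - 2*(-1)) = 2*(3 + 2) = 2*5 = 10)
X = -13/25 ≈ -0.52000
R(v) = 10*v
10 + X*R(-3) = 10 - 26*(-3)/5 = 10 - 13/25*(-30) = 10 + 78/5 = 128/5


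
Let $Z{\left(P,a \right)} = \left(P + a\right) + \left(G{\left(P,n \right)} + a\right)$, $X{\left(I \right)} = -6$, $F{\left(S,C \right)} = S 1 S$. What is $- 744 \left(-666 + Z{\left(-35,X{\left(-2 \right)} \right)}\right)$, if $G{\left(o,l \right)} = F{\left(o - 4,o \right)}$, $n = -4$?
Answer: $-601152$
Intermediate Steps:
$F{\left(S,C \right)} = S^{2}$ ($F{\left(S,C \right)} = S S = S^{2}$)
$G{\left(o,l \right)} = \left(-4 + o\right)^{2}$ ($G{\left(o,l \right)} = \left(o - 4\right)^{2} = \left(-4 + o\right)^{2}$)
$Z{\left(P,a \right)} = P + \left(-4 + P\right)^{2} + 2 a$ ($Z{\left(P,a \right)} = \left(P + a\right) + \left(\left(-4 + P\right)^{2} + a\right) = \left(P + a\right) + \left(a + \left(-4 + P\right)^{2}\right) = P + \left(-4 + P\right)^{2} + 2 a$)
$- 744 \left(-666 + Z{\left(-35,X{\left(-2 \right)} \right)}\right) = - 744 \left(-666 + \left(-35 + \left(-4 - 35\right)^{2} + 2 \left(-6\right)\right)\right) = - 744 \left(-666 - \left(47 - 1521\right)\right) = - 744 \left(-666 - -1474\right) = - 744 \left(-666 + 1474\right) = \left(-744\right) 808 = -601152$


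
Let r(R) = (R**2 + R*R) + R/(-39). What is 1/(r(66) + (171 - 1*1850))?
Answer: 13/91407 ≈ 0.00014222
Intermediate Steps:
r(R) = 2*R**2 - R/39 (r(R) = (R**2 + R**2) + R*(-1/39) = 2*R**2 - R/39)
1/(r(66) + (171 - 1*1850)) = 1/((1/39)*66*(-1 + 78*66) + (171 - 1*1850)) = 1/((1/39)*66*(-1 + 5148) + (171 - 1850)) = 1/((1/39)*66*5147 - 1679) = 1/(113234/13 - 1679) = 1/(91407/13) = 13/91407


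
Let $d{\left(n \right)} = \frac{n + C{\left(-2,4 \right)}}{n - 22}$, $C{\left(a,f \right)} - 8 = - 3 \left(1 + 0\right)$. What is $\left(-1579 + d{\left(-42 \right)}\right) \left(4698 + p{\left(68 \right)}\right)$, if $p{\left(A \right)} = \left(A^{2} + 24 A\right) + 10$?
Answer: $- \frac{276893079}{16} \approx -1.7306 \cdot 10^{7}$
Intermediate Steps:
$p{\left(A \right)} = 10 + A^{2} + 24 A$
$C{\left(a,f \right)} = 5$ ($C{\left(a,f \right)} = 8 - 3 \left(1 + 0\right) = 8 - 3 = 5$)
$d{\left(n \right)} = \frac{5 + n}{-22 + n}$ ($d{\left(n \right)} = \frac{n + 5}{n - 22} = \frac{5 + n}{-22 + n}$)
$\left(-1579 + d{\left(-42 \right)}\right) \left(4698 + p{\left(68 \right)}\right) = \left(-1579 + \frac{5 - 42}{-22 - 42}\right) \left(4698 + \left(10 + 68^{2} + 24 \cdot 68\right)\right) = \left(-1579 + \frac{1}{-64} \left(-37\right)\right) \left(4698 + \left(10 + 4624 + 1632\right)\right) = \left(-1579 - - \frac{37}{64}\right) \left(4698 + 6266\right) = \left(-1579 + \frac{37}{64}\right) 10964 = \left(- \frac{101019}{64}\right) 10964 = - \frac{276893079}{16}$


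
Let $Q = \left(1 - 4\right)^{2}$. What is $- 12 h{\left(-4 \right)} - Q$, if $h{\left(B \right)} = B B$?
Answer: $-201$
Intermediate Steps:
$Q = 9$ ($Q = \left(-3\right)^{2} = 9$)
$h{\left(B \right)} = B^{2}$
$- 12 h{\left(-4 \right)} - Q = - 12 \left(-4\right)^{2} - 9 = \left(-12\right) 16 - 9 = -192 - 9 = -201$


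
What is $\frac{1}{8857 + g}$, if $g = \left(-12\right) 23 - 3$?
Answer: $\frac{1}{8578} \approx 0.00011658$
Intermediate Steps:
$g = -279$ ($g = -276 - 3 = -279$)
$\frac{1}{8857 + g} = \frac{1}{8857 - 279} = \frac{1}{8578}$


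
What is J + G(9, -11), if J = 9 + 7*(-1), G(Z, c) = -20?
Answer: -18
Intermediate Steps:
J = 2 (J = 9 - 7 = 2)
J + G(9, -11) = 2 - 20 = -18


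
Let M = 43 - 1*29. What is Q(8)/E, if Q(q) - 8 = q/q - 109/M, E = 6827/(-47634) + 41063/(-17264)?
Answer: -3495001848/7258496945 ≈ -0.48150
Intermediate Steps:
M = 14 (M = 43 - 29 = 14)
E = -1036928135/411176688 (E = 6827*(-1/47634) + 41063*(-1/17264) = -6827/47634 - 41063/17264 = -1036928135/411176688 ≈ -2.5219)
Q(q) = 17/14 (Q(q) = 8 + (q/q - 109/14) = 8 + (1 - 109*1/14) = 8 + (1 - 109/14) = 8 - 95/14 = 17/14)
Q(8)/E = 17/(14*(-1036928135/411176688)) = (17/14)*(-411176688/1036928135) = -3495001848/7258496945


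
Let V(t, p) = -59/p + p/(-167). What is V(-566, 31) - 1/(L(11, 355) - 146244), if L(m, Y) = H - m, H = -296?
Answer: -1584797337/758694527 ≈ -2.0888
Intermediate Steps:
V(t, p) = -59/p - p/167 (V(t, p) = -59/p + p*(-1/167) = -59/p - p/167)
L(m, Y) = -296 - m
V(-566, 31) - 1/(L(11, 355) - 146244) = (-59/31 - 1/167*31) - 1/((-296 - 1*11) - 146244) = (-59*1/31 - 31/167) - 1/((-296 - 11) - 146244) = (-59/31 - 31/167) - 1/(-307 - 146244) = -10814/5177 - 1/(-146551) = -10814/5177 - 1*(-1/146551) = -10814/5177 + 1/146551 = -1584797337/758694527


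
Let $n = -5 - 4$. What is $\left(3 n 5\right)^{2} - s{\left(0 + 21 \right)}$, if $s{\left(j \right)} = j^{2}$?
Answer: $17784$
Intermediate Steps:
$n = -9$ ($n = -5 - 4 = -9$)
$\left(3 n 5\right)^{2} - s{\left(0 + 21 \right)} = \left(3 \left(-9\right) 5\right)^{2} - \left(0 + 21\right)^{2} = \left(\left(-27\right) 5\right)^{2} - 21^{2} = \left(-135\right)^{2} - 441 = 18225 - 441 = 17784$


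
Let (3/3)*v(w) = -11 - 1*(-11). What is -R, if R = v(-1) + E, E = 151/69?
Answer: -151/69 ≈ -2.1884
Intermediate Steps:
v(w) = 0 (v(w) = -11 - 1*(-11) = -11 + 11 = 0)
E = 151/69 (E = 151*(1/69) = 151/69 ≈ 2.1884)
R = 151/69 (R = 0 + 151/69 = 151/69 ≈ 2.1884)
-R = -1*151/69 = -151/69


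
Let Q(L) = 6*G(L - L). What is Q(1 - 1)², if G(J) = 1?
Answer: 36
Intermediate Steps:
Q(L) = 6 (Q(L) = 6*1 = 6)
Q(1 - 1)² = 6² = 36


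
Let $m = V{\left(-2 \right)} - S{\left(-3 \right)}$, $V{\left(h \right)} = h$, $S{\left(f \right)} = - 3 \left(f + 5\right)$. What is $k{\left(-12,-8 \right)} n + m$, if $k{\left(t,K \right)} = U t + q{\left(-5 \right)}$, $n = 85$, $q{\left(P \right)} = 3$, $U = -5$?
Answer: $5359$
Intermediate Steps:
$S{\left(f \right)} = -15 - 3 f$ ($S{\left(f \right)} = - 3 \left(5 + f\right) = -15 - 3 f$)
$k{\left(t,K \right)} = 3 - 5 t$ ($k{\left(t,K \right)} = - 5 t + 3 = 3 - 5 t$)
$m = 4$ ($m = -2 - \left(-15 - -9\right) = -2 - \left(-15 + 9\right) = -2 - -6 = -2 + 6 = 4$)
$k{\left(-12,-8 \right)} n + m = \left(3 - -60\right) 85 + 4 = \left(3 + 60\right) 85 + 4 = 63 \cdot 85 + 4 = 5355 + 4 = 5359$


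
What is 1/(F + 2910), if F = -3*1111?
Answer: -1/423 ≈ -0.0023641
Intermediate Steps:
F = -3333
1/(F + 2910) = 1/(-3333 + 2910) = 1/(-423) = -1/423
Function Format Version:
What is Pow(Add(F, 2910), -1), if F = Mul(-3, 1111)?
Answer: Rational(-1, 423) ≈ -0.0023641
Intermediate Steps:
F = -3333
Pow(Add(F, 2910), -1) = Pow(Add(-3333, 2910), -1) = Pow(-423, -1) = Rational(-1, 423)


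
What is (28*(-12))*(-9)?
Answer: 3024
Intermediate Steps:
(28*(-12))*(-9) = -336*(-9) = 3024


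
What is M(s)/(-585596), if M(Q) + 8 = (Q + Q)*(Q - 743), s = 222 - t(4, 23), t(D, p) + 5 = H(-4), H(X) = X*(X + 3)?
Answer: 57982/146399 ≈ 0.39605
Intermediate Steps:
H(X) = X*(3 + X)
t(D, p) = -1 (t(D, p) = -5 - 4*(3 - 4) = -5 - 4*(-1) = -5 + 4 = -1)
s = 223 (s = 222 - 1*(-1) = 222 + 1 = 223)
M(Q) = -8 + 2*Q*(-743 + Q) (M(Q) = -8 + (Q + Q)*(Q - 743) = -8 + (2*Q)*(-743 + Q) = -8 + 2*Q*(-743 + Q))
M(s)/(-585596) = (-8 - 1486*223 + 2*223²)/(-585596) = (-8 - 331378 + 2*49729)*(-1/585596) = (-8 - 331378 + 99458)*(-1/585596) = -231928*(-1/585596) = 57982/146399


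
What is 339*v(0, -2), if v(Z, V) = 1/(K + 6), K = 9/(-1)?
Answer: -113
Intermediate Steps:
K = -9 (K = 9*(-1) = -9)
v(Z, V) = -1/3 (v(Z, V) = 1/(-9 + 6) = 1/(-3) = -1/3)
339*v(0, -2) = 339*(-1/3) = -113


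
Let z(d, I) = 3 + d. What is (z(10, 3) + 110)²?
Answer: 15129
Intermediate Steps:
(z(10, 3) + 110)² = ((3 + 10) + 110)² = (13 + 110)² = 123² = 15129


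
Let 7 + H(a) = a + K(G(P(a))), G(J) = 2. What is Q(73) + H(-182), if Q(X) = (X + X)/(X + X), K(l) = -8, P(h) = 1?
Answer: -196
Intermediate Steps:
Q(X) = 1 (Q(X) = (2*X)/((2*X)) = (2*X)*(1/(2*X)) = 1)
H(a) = -15 + a (H(a) = -7 + (a - 8) = -7 + (-8 + a) = -15 + a)
Q(73) + H(-182) = 1 + (-15 - 182) = 1 - 197 = -196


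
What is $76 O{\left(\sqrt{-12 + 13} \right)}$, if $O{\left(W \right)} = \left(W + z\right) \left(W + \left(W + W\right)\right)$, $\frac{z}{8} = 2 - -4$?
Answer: $11172$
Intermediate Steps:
$z = 48$ ($z = 8 \left(2 - -4\right) = 8 \left(2 + 4\right) = 8 \cdot 6 = 48$)
$O{\left(W \right)} = 3 W \left(48 + W\right)$ ($O{\left(W \right)} = \left(W + 48\right) \left(W + \left(W + W\right)\right) = \left(48 + W\right) \left(W + 2 W\right) = \left(48 + W\right) 3 W = 3 W \left(48 + W\right)$)
$76 O{\left(\sqrt{-12 + 13} \right)} = 76 \cdot 3 \sqrt{-12 + 13} \left(48 + \sqrt{-12 + 13}\right) = 76 \cdot 3 \sqrt{1} \left(48 + \sqrt{1}\right) = 76 \cdot 3 \cdot 1 \left(48 + 1\right) = 76 \cdot 3 \cdot 1 \cdot 49 = 76 \cdot 147 = 11172$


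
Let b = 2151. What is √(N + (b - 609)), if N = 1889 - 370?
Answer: √3061 ≈ 55.326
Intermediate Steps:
N = 1519
√(N + (b - 609)) = √(1519 + (2151 - 609)) = √(1519 + 1542) = √3061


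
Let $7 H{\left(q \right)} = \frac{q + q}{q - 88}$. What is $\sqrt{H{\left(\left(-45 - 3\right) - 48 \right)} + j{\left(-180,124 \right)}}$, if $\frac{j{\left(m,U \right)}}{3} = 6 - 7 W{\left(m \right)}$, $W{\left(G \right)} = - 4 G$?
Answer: $\frac{i \sqrt{391455078}}{161} \approx 122.89 i$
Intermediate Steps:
$H{\left(q \right)} = \frac{2 q}{7 \left(-88 + q\right)}$ ($H{\left(q \right)} = \frac{\left(q + q\right) \frac{1}{q - 88}}{7} = \frac{2 q \frac{1}{-88 + q}}{7} = \frac{2 q}{7 \left(-88 + q\right)}$)
$j{\left(m,U \right)} = 18 + 84 m$ ($j{\left(m,U \right)} = 3 \left(6 - 7 \left(- 4 m\right)\right) = 3 \left(6 + 28 m\right) = 18 + 84 m$)
$\sqrt{H{\left(\left(-45 - 3\right) - 48 \right)} + j{\left(-180,124 \right)}} = \sqrt{\frac{2 \left(\left(-45 - 3\right) - 48\right)}{7 \left(-88 - 96\right)} + \left(18 + 84 \left(-180\right)\right)} = \sqrt{\frac{2 \left(-48 - 48\right)}{7 \left(-88 - 96\right)} + \left(18 - 15120\right)} = \sqrt{\frac{2}{7} \left(-96\right) \frac{1}{-88 - 96} - 15102} = \sqrt{\frac{2}{7} \left(-96\right) \frac{1}{-184} - 15102} = \sqrt{\frac{2}{7} \left(-96\right) \left(- \frac{1}{184}\right) - 15102} = \sqrt{\frac{24}{161} - 15102} = \sqrt{- \frac{2431398}{161}} = \frac{i \sqrt{391455078}}{161}$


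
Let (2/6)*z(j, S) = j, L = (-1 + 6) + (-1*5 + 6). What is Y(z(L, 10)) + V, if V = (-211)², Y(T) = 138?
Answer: 44659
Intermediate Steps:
L = 6 (L = 5 + (-5 + 6) = 5 + 1 = 6)
z(j, S) = 3*j
V = 44521
Y(z(L, 10)) + V = 138 + 44521 = 44659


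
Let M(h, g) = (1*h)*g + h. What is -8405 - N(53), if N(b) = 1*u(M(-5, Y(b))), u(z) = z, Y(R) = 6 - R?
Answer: -8635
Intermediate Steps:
M(h, g) = h + g*h (M(h, g) = h*g + h = g*h + h = h + g*h)
N(b) = -35 + 5*b (N(b) = 1*(-5*(1 + (6 - b))) = 1*(-5*(7 - b)) = 1*(-35 + 5*b) = -35 + 5*b)
-8405 - N(53) = -8405 - (-35 + 5*53) = -8405 - (-35 + 265) = -8405 - 1*230 = -8405 - 230 = -8635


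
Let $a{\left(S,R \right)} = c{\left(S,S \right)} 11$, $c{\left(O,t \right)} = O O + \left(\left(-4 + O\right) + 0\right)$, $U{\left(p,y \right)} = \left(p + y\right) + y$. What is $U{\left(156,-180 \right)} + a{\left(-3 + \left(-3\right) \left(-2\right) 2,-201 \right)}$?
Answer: $742$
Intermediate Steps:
$U{\left(p,y \right)} = p + 2 y$
$c{\left(O,t \right)} = -4 + O + O^{2}$ ($c{\left(O,t \right)} = O^{2} + \left(-4 + O\right) = -4 + O + O^{2}$)
$a{\left(S,R \right)} = -44 + 11 S + 11 S^{2}$ ($a{\left(S,R \right)} = \left(-4 + S + S^{2}\right) 11 = -44 + 11 S + 11 S^{2}$)
$U{\left(156,-180 \right)} + a{\left(-3 + \left(-3\right) \left(-2\right) 2,-201 \right)} = \left(156 + 2 \left(-180\right)\right) + \left(-44 + 11 \left(-3 + \left(-3\right) \left(-2\right) 2\right) + 11 \left(-3 + \left(-3\right) \left(-2\right) 2\right)^{2}\right) = \left(156 - 360\right) + \left(-44 + 11 \left(-3 + 6 \cdot 2\right) + 11 \left(-3 + 6 \cdot 2\right)^{2}\right) = -204 + \left(-44 + 11 \left(-3 + 12\right) + 11 \left(-3 + 12\right)^{2}\right) = -204 + \left(-44 + 11 \cdot 9 + 11 \cdot 9^{2}\right) = -204 + \left(-44 + 99 + 11 \cdot 81\right) = -204 + \left(-44 + 99 + 891\right) = -204 + 946 = 742$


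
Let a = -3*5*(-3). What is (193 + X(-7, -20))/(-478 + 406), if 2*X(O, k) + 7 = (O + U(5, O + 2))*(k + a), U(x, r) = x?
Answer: -329/144 ≈ -2.2847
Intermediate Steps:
a = 45 (a = -15*(-3) = 45)
X(O, k) = -7/2 + (5 + O)*(45 + k)/2 (X(O, k) = -7/2 + ((O + 5)*(k + 45))/2 = -7/2 + ((5 + O)*(45 + k))/2 = -7/2 + (5 + O)*(45 + k)/2)
(193 + X(-7, -20))/(-478 + 406) = (193 + (109 + (5/2)*(-20) + (45/2)*(-7) + (½)*(-7)*(-20)))/(-478 + 406) = (193 + (109 - 50 - 315/2 + 70))/(-72) = (193 - 57/2)*(-1/72) = (329/2)*(-1/72) = -329/144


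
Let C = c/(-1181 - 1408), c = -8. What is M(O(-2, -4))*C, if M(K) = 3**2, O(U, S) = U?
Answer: 24/863 ≈ 0.027810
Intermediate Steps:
M(K) = 9
C = 8/2589 (C = -8/(-1181 - 1408) = -8/(-2589) = -8*(-1/2589) = 8/2589 ≈ 0.0030900)
M(O(-2, -4))*C = 9*(8/2589) = 24/863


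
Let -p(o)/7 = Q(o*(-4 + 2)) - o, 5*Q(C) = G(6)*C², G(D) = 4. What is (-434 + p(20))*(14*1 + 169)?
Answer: -1693482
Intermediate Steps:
Q(C) = 4*C²/5 (Q(C) = (4*C²)/5 = 4*C²/5)
p(o) = 7*o - 112*o²/5 (p(o) = -7*(4*(o*(-4 + 2))²/5 - o) = -7*(4*(o*(-2))²/5 - o) = -7*(4*(-2*o)²/5 - o) = -7*(4*(4*o²)/5 - o) = -7*(16*o²/5 - o) = -7*(-o + 16*o²/5) = 7*o - 112*o²/5)
(-434 + p(20))*(14*1 + 169) = (-434 + (7/5)*20*(5 - 16*20))*(14*1 + 169) = (-434 + (7/5)*20*(5 - 320))*(14 + 169) = (-434 + (7/5)*20*(-315))*183 = (-434 - 8820)*183 = -9254*183 = -1693482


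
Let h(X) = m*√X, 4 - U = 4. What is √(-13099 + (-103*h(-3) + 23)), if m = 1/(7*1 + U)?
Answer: √(-640724 - 721*I*√3)/7 ≈ 0.11144 - 114.35*I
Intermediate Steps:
U = 0 (U = 4 - 1*4 = 4 - 4 = 0)
m = ⅐ (m = 1/(7*1 + 0) = 1/(7 + 0) = 1/7 = ⅐ ≈ 0.14286)
h(X) = √X/7
√(-13099 + (-103*h(-3) + 23)) = √(-13099 + (-103*√(-3)/7 + 23)) = √(-13099 + (-103*I*√3/7 + 23)) = √(-13099 + (23 - 103*I*√3/7)) = √(-13076 - 103*I*√3/7)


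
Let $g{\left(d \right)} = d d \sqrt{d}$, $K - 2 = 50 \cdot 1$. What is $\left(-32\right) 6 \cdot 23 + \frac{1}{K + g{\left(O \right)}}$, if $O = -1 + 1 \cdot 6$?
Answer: $- \frac{1859188}{421} + \frac{25 \sqrt{5}}{421} \approx -4416.0$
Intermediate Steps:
$O = 5$ ($O = -1 + 6 = 5$)
$K = 52$ ($K = 2 + 50 \cdot 1 = 2 + 50 = 52$)
$g{\left(d \right)} = d^{\frac{5}{2}}$ ($g{\left(d \right)} = d^{2} \sqrt{d} = d^{\frac{5}{2}}$)
$\left(-32\right) 6 \cdot 23 + \frac{1}{K + g{\left(O \right)}} = \left(-32\right) 6 \cdot 23 + \frac{1}{52 + 5^{\frac{5}{2}}} = \left(-192\right) 23 + \frac{1}{52 + 25 \sqrt{5}} = -4416 + \frac{1}{52 + 25 \sqrt{5}}$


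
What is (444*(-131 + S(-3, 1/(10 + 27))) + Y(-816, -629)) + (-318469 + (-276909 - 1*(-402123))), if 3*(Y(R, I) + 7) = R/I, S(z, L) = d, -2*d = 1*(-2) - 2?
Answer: -9269890/37 ≈ -2.5054e+5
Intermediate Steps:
d = 2 (d = -(1*(-2) - 2)/2 = -(-2 - 2)/2 = -½*(-4) = 2)
S(z, L) = 2
Y(R, I) = -7 + R/(3*I) (Y(R, I) = -7 + (R/I)/3 = -7 + R/(3*I))
(444*(-131 + S(-3, 1/(10 + 27))) + Y(-816, -629)) + (-318469 + (-276909 - 1*(-402123))) = (444*(-131 + 2) + (-7 + (⅓)*(-816)/(-629))) + (-318469 + (-276909 - 1*(-402123))) = (444*(-129) + (-7 + (⅓)*(-816)*(-1/629))) + (-318469 + (-276909 + 402123)) = (-57276 + (-7 + 16/37)) + (-318469 + 125214) = (-57276 - 243/37) - 193255 = -2119455/37 - 193255 = -9269890/37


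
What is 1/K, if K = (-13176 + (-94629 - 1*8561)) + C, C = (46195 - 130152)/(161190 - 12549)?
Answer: -148641/17296842563 ≈ -8.5935e-6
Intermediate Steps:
C = -83957/148641 ≈ -0.56483
K = -17296842563/148641 (K = (-13176 + (-94629 - 1*8561)) - 83957/148641 = (-13176 + (-94629 - 8561)) - 83957/148641 = (-13176 - 103190) - 83957/148641 = -116366 - 83957/148641 = -17296842563/148641 ≈ -1.1637e+5)
1/K = 1/(-17296842563/148641) = -148641/17296842563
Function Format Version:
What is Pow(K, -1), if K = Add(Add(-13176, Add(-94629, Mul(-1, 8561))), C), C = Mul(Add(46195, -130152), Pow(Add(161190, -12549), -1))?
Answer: Rational(-148641, 17296842563) ≈ -8.5935e-6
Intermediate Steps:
C = Rational(-83957, 148641) (C = Mul(-83957, Pow(148641, -1)) = Mul(-83957, Rational(1, 148641)) = Rational(-83957, 148641) ≈ -0.56483)
K = Rational(-17296842563, 148641) (K = Add(Add(-13176, Add(-94629, Mul(-1, 8561))), Rational(-83957, 148641)) = Add(Add(-13176, Add(-94629, -8561)), Rational(-83957, 148641)) = Add(Add(-13176, -103190), Rational(-83957, 148641)) = Add(-116366, Rational(-83957, 148641)) = Rational(-17296842563, 148641) ≈ -1.1637e+5)
Pow(K, -1) = Pow(Rational(-17296842563, 148641), -1) = Rational(-148641, 17296842563)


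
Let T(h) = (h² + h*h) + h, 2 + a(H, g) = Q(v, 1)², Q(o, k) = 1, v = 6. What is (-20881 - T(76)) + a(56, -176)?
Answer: -32510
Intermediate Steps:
a(H, g) = -1 (a(H, g) = -2 + 1² = -2 + 1 = -1)
T(h) = h + 2*h² (T(h) = (h² + h²) + h = 2*h² + h = h + 2*h²)
(-20881 - T(76)) + a(56, -176) = (-20881 - 76*(1 + 2*76)) - 1 = (-20881 - 76*(1 + 152)) - 1 = (-20881 - 76*153) - 1 = (-20881 - 1*11628) - 1 = (-20881 - 11628) - 1 = -32509 - 1 = -32510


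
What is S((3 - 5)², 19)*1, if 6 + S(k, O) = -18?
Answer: -24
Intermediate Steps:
S(k, O) = -24 (S(k, O) = -6 - 18 = -24)
S((3 - 5)², 19)*1 = -24*1 = -24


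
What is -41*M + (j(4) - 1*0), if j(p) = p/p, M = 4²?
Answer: -655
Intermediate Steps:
M = 16
j(p) = 1
-41*M + (j(4) - 1*0) = -41*16 + (1 - 1*0) = -656 + (1 + 0) = -656 + 1 = -655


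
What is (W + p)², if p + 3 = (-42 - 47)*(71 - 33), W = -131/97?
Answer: 107896482576/9409 ≈ 1.1467e+7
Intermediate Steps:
W = -131/97 (W = -131*1/97 = -131/97 ≈ -1.3505)
p = -3385 (p = -3 + (-42 - 47)*(71 - 33) = -3 - 89*38 = -3 - 3382 = -3385)
(W + p)² = (-131/97 - 3385)² = (-328476/97)² = 107896482576/9409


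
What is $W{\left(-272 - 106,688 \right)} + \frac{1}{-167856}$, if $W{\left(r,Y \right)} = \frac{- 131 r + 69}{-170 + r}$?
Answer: $- \frac{2080869005}{22996272} \approx -90.487$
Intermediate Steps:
$W{\left(r,Y \right)} = \frac{69 - 131 r}{-170 + r}$
$W{\left(-272 - 106,688 \right)} + \frac{1}{-167856} = \frac{69 - 131 \left(-272 - 106\right)}{-170 - 378} + \frac{1}{-167856} = \frac{69 - -49518}{-170 - 378} - \frac{1}{167856} = \frac{69 + 49518}{-548} - \frac{1}{167856} = \left(- \frac{1}{548}\right) 49587 - \frac{1}{167856} = - \frac{49587}{548} - \frac{1}{167856} = - \frac{2080869005}{22996272}$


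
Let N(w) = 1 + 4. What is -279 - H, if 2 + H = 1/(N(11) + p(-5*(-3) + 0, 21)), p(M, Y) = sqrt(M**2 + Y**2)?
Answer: -177552/641 - 3*sqrt(74)/641 ≈ -277.03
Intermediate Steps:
N(w) = 5
H = -2 + 1/(5 + 3*sqrt(74)) (H = -2 + 1/(5 + sqrt((-5*(-3) + 0)**2 + 21**2)) = -2 + 1/(5 + sqrt((15 + 0)**2 + 441)) = -2 + 1/(5 + sqrt(15**2 + 441)) = -2 + 1/(5 + sqrt(225 + 441)) = -2 + 1/(5 + sqrt(666)) = -2 + 1/(5 + 3*sqrt(74)) ≈ -1.9675)
-279 - H = -279 - (-1287/641 + 3*sqrt(74)/641) = -279 + (1287/641 - 3*sqrt(74)/641) = -177552/641 - 3*sqrt(74)/641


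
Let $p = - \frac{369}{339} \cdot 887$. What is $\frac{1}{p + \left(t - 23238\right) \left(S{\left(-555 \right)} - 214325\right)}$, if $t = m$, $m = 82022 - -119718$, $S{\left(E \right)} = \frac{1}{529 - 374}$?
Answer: $- \frac{17515}{670079078482179} \approx -2.6139 \cdot 10^{-11}$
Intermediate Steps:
$S{\left(E \right)} = \frac{1}{155}$
$m = 201740$ ($m = 82022 + 119718 = 201740$)
$t = 201740$
$p = - \frac{109101}{113}$ ($p = \left(-369\right) \frac{1}{339} \cdot 887 = \left(- \frac{123}{113}\right) 887 = - \frac{109101}{113} \approx -965.5$)
$\frac{1}{p + \left(t - 23238\right) \left(S{\left(-555 \right)} - 214325\right)} = \frac{1}{- \frac{109101}{113} + \left(201740 - 23238\right) \left(\frac{1}{155} - 214325\right)} = \frac{1}{- \frac{109101}{113} + 178502 \left(- \frac{33220374}{155}\right)} = \frac{1}{- \frac{109101}{113} - \frac{5929903199748}{155}} = \frac{1}{- \frac{670079078482179}{17515}} = - \frac{17515}{670079078482179}$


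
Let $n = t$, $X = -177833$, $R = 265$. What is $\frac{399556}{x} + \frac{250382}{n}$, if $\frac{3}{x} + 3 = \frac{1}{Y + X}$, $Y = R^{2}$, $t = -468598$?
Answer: $- \frac{7555371800375921}{18909335094} \approx -3.9956 \cdot 10^{5}$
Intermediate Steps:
$n = -468598$
$Y = 70225$ ($Y = 265^{2} = 70225$)
$x = - \frac{322824}{322825}$ ($x = \frac{3}{-3 + \frac{1}{70225 - 177833}} = \frac{3}{-3 + \frac{1}{-107608}} = \frac{3}{-3 - \frac{1}{107608}} = \frac{3}{- \frac{322825}{107608}} = 3 \left(- \frac{107608}{322825}\right) = - \frac{322824}{322825} \approx -1.0$)
$\frac{399556}{x} + \frac{250382}{n} = \frac{399556}{- \frac{322824}{322825}} + \frac{250382}{-468598} = 399556 \left(- \frac{322825}{322824}\right) + 250382 \left(- \frac{1}{468598}\right) = - \frac{32246666425}{80706} - \frac{125191}{234299} = - \frac{7555371800375921}{18909335094}$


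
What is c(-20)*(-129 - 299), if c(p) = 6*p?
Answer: 51360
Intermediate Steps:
c(-20)*(-129 - 299) = (6*(-20))*(-129 - 299) = -120*(-428) = 51360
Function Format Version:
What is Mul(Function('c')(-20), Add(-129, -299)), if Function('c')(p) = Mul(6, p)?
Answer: 51360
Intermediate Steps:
Mul(Function('c')(-20), Add(-129, -299)) = Mul(Mul(6, -20), Add(-129, -299)) = Mul(-120, -428) = 51360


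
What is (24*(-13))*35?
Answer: -10920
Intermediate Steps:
(24*(-13))*35 = -312*35 = -10920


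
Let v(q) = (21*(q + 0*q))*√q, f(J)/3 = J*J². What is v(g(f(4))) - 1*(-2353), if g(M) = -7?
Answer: 2353 - 147*I*√7 ≈ 2353.0 - 388.93*I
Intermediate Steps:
f(J) = 3*J³ (f(J) = 3*(J*J²) = 3*J³)
v(q) = 21*q^(3/2) (v(q) = (21*(q + 0))*√q = (21*q)*√q = 21*q^(3/2))
v(g(f(4))) - 1*(-2353) = 21*(-7)^(3/2) - 1*(-2353) = 21*(-7*I*√7) + 2353 = -147*I*√7 + 2353 = 2353 - 147*I*√7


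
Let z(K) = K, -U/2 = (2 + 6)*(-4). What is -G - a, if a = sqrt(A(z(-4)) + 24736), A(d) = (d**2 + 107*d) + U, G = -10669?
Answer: 10669 - 2*sqrt(6097) ≈ 10513.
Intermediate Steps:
U = 64 (U = -2*(2 + 6)*(-4) = -16*(-4) = -2*(-32) = 64)
A(d) = 64 + d**2 + 107*d (A(d) = (d**2 + 107*d) + 64 = 64 + d**2 + 107*d)
a = 2*sqrt(6097) (a = sqrt((64 + (-4)**2 + 107*(-4)) + 24736) = sqrt((64 + 16 - 428) + 24736) = sqrt(-348 + 24736) = sqrt(24388) = 2*sqrt(6097) ≈ 156.17)
-G - a = -1*(-10669) - 2*sqrt(6097) = 10669 - 2*sqrt(6097)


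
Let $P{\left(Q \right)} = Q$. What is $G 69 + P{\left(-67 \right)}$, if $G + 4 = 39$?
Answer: $2348$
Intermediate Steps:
$G = 35$ ($G = -4 + 39 = 35$)
$G 69 + P{\left(-67 \right)} = 35 \cdot 69 - 67 = 2415 - 67 = 2348$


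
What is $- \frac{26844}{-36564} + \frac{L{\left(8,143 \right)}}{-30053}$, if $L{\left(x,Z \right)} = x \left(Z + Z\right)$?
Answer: $\frac{60257025}{91571491} \approx 0.65803$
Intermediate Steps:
$L{\left(x,Z \right)} = 2 Z x$ ($L{\left(x,Z \right)} = x 2 Z = 2 Z x$)
$- \frac{26844}{-36564} + \frac{L{\left(8,143 \right)}}{-30053} = - \frac{26844}{-36564} + \frac{2 \cdot 143 \cdot 8}{-30053} = \left(-26844\right) \left(- \frac{1}{36564}\right) + 2288 \left(- \frac{1}{30053}\right) = \frac{2237}{3047} - \frac{2288}{30053} = \frac{60257025}{91571491}$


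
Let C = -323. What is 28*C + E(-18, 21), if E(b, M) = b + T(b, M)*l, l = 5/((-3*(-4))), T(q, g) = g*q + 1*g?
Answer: -36843/4 ≈ -9210.8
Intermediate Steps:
T(q, g) = g + g*q (T(q, g) = g*q + g = g + g*q)
l = 5/12 ≈ 0.41667
E(b, M) = b + 5*M*(1 + b)/12 (E(b, M) = b + (M*(1 + b))*(5/12) = b + 5*M*(1 + b)/12)
28*C + E(-18, 21) = 28*(-323) + (-18 + (5/12)*21*(1 - 18)) = -9044 + (-18 + (5/12)*21*(-17)) = -9044 + (-18 - 595/4) = -9044 - 667/4 = -36843/4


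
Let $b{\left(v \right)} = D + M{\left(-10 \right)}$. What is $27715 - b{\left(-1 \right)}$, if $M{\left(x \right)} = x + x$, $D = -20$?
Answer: $27755$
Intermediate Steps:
$M{\left(x \right)} = 2 x$
$b{\left(v \right)} = -40$ ($b{\left(v \right)} = -20 + 2 \left(-10\right) = -20 - 20 = -40$)
$27715 - b{\left(-1 \right)} = 27715 - -40 = 27715 + 40 = 27755$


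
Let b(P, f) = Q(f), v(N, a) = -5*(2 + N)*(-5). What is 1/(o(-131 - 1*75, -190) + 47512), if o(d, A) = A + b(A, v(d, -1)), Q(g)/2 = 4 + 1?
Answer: 1/47332 ≈ 2.1127e-5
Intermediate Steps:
Q(g) = 10 (Q(g) = 2*(4 + 1) = 2*5 = 10)
v(N, a) = 50 + 25*N (v(N, a) = (-10 - 5*N)*(-5) = 50 + 25*N)
b(P, f) = 10
o(d, A) = 10 + A (o(d, A) = A + 10 = 10 + A)
1/(o(-131 - 1*75, -190) + 47512) = 1/((10 - 190) + 47512) = 1/(-180 + 47512) = 1/47332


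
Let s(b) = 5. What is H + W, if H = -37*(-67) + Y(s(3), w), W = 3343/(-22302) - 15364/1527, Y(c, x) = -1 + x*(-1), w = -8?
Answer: 28104453385/11351718 ≈ 2475.8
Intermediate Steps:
Y(c, x) = -1 - x
W = -115917563/11351718 (W = 3343*(-1/22302) - 15364*1/1527 = -3343/22302 - 15364/1527 = -115917563/11351718 ≈ -10.211)
H = 2486 (H = -37*(-67) + (-1 - 1*(-8)) = 2479 + (-1 + 8) = 2479 + 7 = 2486)
H + W = 2486 - 115917563/11351718 = 28104453385/11351718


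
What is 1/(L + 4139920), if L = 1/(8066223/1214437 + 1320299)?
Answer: 1603428022886/6638063740507423557 ≈ 2.4155e-7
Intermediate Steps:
L = 1214437/1603428022886 (L = 1/(8066223*(1/1214437) + 1320299) = 1/(8066223/1214437 + 1320299) = 1/(1603428022886/1214437) = 1214437/1603428022886 ≈ 7.5740e-7)
1/(L + 4139920) = 1/(1214437/1603428022886 + 4139920) = 1/(6638063740507423557/1603428022886) = 1603428022886/6638063740507423557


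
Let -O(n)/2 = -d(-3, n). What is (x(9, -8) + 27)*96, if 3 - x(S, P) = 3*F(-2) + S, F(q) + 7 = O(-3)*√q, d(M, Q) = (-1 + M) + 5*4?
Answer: 4032 - 9216*I*√2 ≈ 4032.0 - 13033.0*I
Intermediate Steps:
d(M, Q) = 19 + M (d(M, Q) = (-1 + M) + 20 = 19 + M)
O(n) = 32 (O(n) = -(-2)*(19 - 3) = -(-2)*16 = -2*(-16) = 32)
F(q) = -7 + 32*√q
x(S, P) = 24 - S - 96*I*√2 (x(S, P) = 3 - (3*(-7 + 32*√(-2)) + S) = 3 - (3*(-7 + 32*(I*√2)) + S) = 3 - (3*(-7 + 32*I*√2) + S) = 3 - ((-21 + 96*I*√2) + S) = 3 - (-21 + S + 96*I*√2) = 3 + (21 - S - 96*I*√2) = 24 - S - 96*I*√2)
(x(9, -8) + 27)*96 = ((24 - 1*9 - 96*I*√2) + 27)*96 = ((24 - 9 - 96*I*√2) + 27)*96 = ((15 - 96*I*√2) + 27)*96 = (42 - 96*I*√2)*96 = 4032 - 9216*I*√2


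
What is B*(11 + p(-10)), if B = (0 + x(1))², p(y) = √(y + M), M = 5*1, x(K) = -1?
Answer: 11 + I*√5 ≈ 11.0 + 2.2361*I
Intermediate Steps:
M = 5
p(y) = √(5 + y) (p(y) = √(y + 5) = √(5 + y))
B = 1 (B = (0 - 1)² = (-1)² = 1)
B*(11 + p(-10)) = 1*(11 + √(5 - 10)) = 1*(11 + √(-5)) = 1*(11 + I*√5) = 11 + I*√5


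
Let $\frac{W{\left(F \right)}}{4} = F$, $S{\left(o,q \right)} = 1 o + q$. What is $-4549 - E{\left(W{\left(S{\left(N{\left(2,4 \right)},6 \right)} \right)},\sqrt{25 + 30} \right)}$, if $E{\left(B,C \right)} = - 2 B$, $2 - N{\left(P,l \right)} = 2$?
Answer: $-4501$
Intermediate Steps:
$N{\left(P,l \right)} = 0$ ($N{\left(P,l \right)} = 2 - 2 = 0$)
$S{\left(o,q \right)} = o + q$
$W{\left(F \right)} = 4 F$
$-4549 - E{\left(W{\left(S{\left(N{\left(2,4 \right)},6 \right)} \right)},\sqrt{25 + 30} \right)} = -4549 - - 2 \cdot 4 \left(0 + 6\right) = -4549 - - 2 \cdot 4 \cdot 6 = -4549 - \left(-2\right) 24 = -4549 - -48 = -4549 + 48 = -4501$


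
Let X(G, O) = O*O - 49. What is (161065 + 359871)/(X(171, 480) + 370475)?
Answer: 260468/300413 ≈ 0.86703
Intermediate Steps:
X(G, O) = -49 + O² (X(G, O) = O² - 49 = -49 + O²)
(161065 + 359871)/(X(171, 480) + 370475) = (161065 + 359871)/((-49 + 480²) + 370475) = 520936/((-49 + 230400) + 370475) = 520936/(230351 + 370475) = 520936/600826 = 520936*(1/600826) = 260468/300413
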